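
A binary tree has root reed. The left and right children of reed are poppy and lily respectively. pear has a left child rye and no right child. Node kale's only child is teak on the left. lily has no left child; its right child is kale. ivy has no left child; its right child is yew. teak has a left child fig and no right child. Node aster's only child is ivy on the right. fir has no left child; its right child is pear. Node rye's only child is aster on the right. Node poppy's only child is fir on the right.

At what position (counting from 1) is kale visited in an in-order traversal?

In-order visits the left subtree, then the node, then the right subtree.
At reed: go left to poppy.
  At poppy: no left child.
  Visit poppy.
  At poppy: go right to fir.
    At fir: no left child.
    Visit fir.
    At fir: go right to pear.
      At pear: go left to rye.
        At rye: no left child.
        Visit rye.
        At rye: go right to aster.
          At aster: no left child.
          Visit aster.
          At aster: go right to ivy.
            At ivy: no left child.
            Visit ivy.
            At ivy: go right to yew.
              yew is a leaf — visit yew.
      Visit pear.
      At pear: no right child.
Visit reed.
At reed: go right to lily.
  At lily: no left child.
  Visit lily.
  At lily: go right to kale.
    At kale: go left to teak.
      At teak: go left to fig.
        fig is a leaf — visit fig.
      Visit teak.
      At teak: no right child.
    Visit kale.
    At kale: no right child.
Full in-order sequence: poppy, fir, rye, aster, ivy, yew, pear, reed, lily, fig, teak, kale.

12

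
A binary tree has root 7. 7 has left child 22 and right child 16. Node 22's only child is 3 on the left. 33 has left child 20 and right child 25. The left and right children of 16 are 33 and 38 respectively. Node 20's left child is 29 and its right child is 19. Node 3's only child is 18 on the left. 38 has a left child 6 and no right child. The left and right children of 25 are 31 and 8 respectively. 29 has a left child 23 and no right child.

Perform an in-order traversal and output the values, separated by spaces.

In-order visits the left subtree, then the node, then the right subtree.
At 7: go left to 22.
  At 22: go left to 3.
    At 3: go left to 18.
      18 is a leaf — visit 18.
    Visit 3.
    At 3: no right child.
  Visit 22.
  At 22: no right child.
Visit 7.
At 7: go right to 16.
  At 16: go left to 33.
    At 33: go left to 20.
      At 20: go left to 29.
        At 29: go left to 23.
          23 is a leaf — visit 23.
        Visit 29.
        At 29: no right child.
      Visit 20.
      At 20: go right to 19.
        19 is a leaf — visit 19.
    Visit 33.
    At 33: go right to 25.
      At 25: go left to 31.
        31 is a leaf — visit 31.
      Visit 25.
      At 25: go right to 8.
        8 is a leaf — visit 8.
  Visit 16.
  At 16: go right to 38.
    At 38: go left to 6.
      6 is a leaf — visit 6.
    Visit 38.
    At 38: no right child.

18 3 22 7 23 29 20 19 33 31 25 8 16 6 38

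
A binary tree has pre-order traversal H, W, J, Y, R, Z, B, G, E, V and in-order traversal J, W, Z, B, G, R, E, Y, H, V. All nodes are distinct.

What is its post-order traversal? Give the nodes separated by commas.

The first element of pre-order is the root; it splits in-order into left and right subtrees.
Root H: left subtree has 8 nodes {J, W, Z, B, G, R, E, Y}, right has 1 {V}.
  Root W: left subtree has 1 node {J}, right has 6 {Z, B, G, R, E, Y}.
    Root Y: left subtree has 5 nodes {Z, B, G, R, E}, right has 0 { }.
      Root R: left subtree has 3 nodes {Z, B, G}, right has 1 {E}.
        Root Z: left subtree has 0 nodes { }, right has 2 {B, G}.
          Root B: left subtree has 0 nodes { }, right has 1 {G}.

J, G, B, Z, E, R, Y, W, V, H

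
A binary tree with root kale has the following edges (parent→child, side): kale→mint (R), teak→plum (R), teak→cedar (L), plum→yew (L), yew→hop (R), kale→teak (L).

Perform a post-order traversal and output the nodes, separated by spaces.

Post-order visits the left subtree, then the right subtree, then the node.
At kale: go left to teak.
  At teak: go left to cedar.
    cedar is a leaf — visit cedar.
  At teak: go right to plum.
    At plum: go left to yew.
      At yew: no left child.
      At yew: go right to hop.
        hop is a leaf — visit hop.
      Visit yew.
    At plum: no right child.
    Visit plum.
  Visit teak.
At kale: go right to mint.
  mint is a leaf — visit mint.
Visit kale.

cedar hop yew plum teak mint kale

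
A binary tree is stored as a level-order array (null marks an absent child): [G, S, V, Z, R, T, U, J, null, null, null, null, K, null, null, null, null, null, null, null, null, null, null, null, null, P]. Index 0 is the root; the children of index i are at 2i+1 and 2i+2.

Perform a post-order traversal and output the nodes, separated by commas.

Post-order visits the left subtree, then the right subtree, then the node.
At G: go left to S.
  At S: go left to Z.
    At Z: go left to J.
      J is a leaf — visit J.
    At Z: no right child.
    Visit Z.
  At S: go right to R.
    R is a leaf — visit R.
  Visit S.
At G: go right to V.
  At V: go left to T.
    At T: no left child.
    At T: go right to K.
      At K: go left to P.
        P is a leaf — visit P.
      At K: no right child.
      Visit K.
    Visit T.
  At V: go right to U.
    U is a leaf — visit U.
  Visit V.
Visit G.

J, Z, R, S, P, K, T, U, V, G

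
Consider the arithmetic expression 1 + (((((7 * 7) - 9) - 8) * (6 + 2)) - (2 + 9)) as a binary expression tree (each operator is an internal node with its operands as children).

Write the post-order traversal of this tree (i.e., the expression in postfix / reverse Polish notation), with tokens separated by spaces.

Post-order on an expression tree gives postfix notation: for each operator, emit left operand, right operand, then the operator.

1 7 7 * 9 - 8 - 6 2 + * 2 9 + - +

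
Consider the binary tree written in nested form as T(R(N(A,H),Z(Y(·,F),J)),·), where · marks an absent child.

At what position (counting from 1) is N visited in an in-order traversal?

2

In-order visits the left subtree, then the node, then the right subtree.
At T: go left to R.
  At R: go left to N.
    At N: go left to A.
      A is a leaf — visit A.
    Visit N.
    At N: go right to H.
      H is a leaf — visit H.
  Visit R.
  At R: go right to Z.
    At Z: go left to Y.
      At Y: no left child.
      Visit Y.
      At Y: go right to F.
        F is a leaf — visit F.
    Visit Z.
    At Z: go right to J.
      J is a leaf — visit J.
Visit T.
At T: no right child.
Full in-order sequence: A, N, H, R, Y, F, Z, J, T.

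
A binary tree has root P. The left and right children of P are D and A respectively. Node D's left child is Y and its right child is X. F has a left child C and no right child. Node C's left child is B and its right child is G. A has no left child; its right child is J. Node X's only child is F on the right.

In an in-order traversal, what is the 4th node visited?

B

In-order visits the left subtree, then the node, then the right subtree.
At P: go left to D.
  At D: go left to Y.
    Y is a leaf — visit Y.
  Visit D.
  At D: go right to X.
    At X: no left child.
    Visit X.
    At X: go right to F.
      At F: go left to C.
        At C: go left to B.
          B is a leaf — visit B.
        Visit C.
        At C: go right to G.
          G is a leaf — visit G.
      Visit F.
      At F: no right child.
Visit P.
At P: go right to A.
  At A: no left child.
  Visit A.
  At A: go right to J.
    J is a leaf — visit J.
Full in-order sequence: Y, D, X, B, C, G, F, P, A, J.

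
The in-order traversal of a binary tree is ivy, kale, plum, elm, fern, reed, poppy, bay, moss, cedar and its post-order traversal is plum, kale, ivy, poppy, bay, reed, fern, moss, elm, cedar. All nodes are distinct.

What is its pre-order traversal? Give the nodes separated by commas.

cedar, elm, ivy, kale, plum, moss, fern, reed, bay, poppy

The last element of post-order is the root; it splits in-order into left and right subtrees.
Root cedar: left subtree has 9 nodes {ivy, kale, plum, elm, fern, reed, poppy, bay, moss}, right has 0 { }.
  Root elm: left subtree has 3 nodes {ivy, kale, plum}, right has 5 {fern, reed, poppy, bay, moss}.
    Root ivy: left subtree has 0 nodes { }, right has 2 {kale, plum}.
      Root kale: left subtree has 0 nodes { }, right has 1 {plum}.
    Root moss: left subtree has 4 nodes {fern, reed, poppy, bay}, right has 0 { }.
      Root fern: left subtree has 0 nodes { }, right has 3 {reed, poppy, bay}.
        Root reed: left subtree has 0 nodes { }, right has 2 {poppy, bay}.
          Root bay: left subtree has 1 node {poppy}, right has 0 { }.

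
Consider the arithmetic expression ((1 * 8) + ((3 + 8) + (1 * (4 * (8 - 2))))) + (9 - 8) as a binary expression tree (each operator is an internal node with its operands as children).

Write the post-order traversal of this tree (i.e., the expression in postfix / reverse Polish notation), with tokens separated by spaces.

1 8 * 3 8 + 1 4 8 2 - * * + + 9 8 - +

Post-order on an expression tree gives postfix notation: for each operator, emit left operand, right operand, then the operator.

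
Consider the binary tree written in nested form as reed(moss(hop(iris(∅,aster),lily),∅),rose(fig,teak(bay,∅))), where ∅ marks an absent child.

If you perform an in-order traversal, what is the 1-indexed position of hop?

3

In-order visits the left subtree, then the node, then the right subtree.
At reed: go left to moss.
  At moss: go left to hop.
    At hop: go left to iris.
      At iris: no left child.
      Visit iris.
      At iris: go right to aster.
        aster is a leaf — visit aster.
    Visit hop.
    At hop: go right to lily.
      lily is a leaf — visit lily.
  Visit moss.
  At moss: no right child.
Visit reed.
At reed: go right to rose.
  At rose: go left to fig.
    fig is a leaf — visit fig.
  Visit rose.
  At rose: go right to teak.
    At teak: go left to bay.
      bay is a leaf — visit bay.
    Visit teak.
    At teak: no right child.
Full in-order sequence: iris, aster, hop, lily, moss, reed, fig, rose, bay, teak.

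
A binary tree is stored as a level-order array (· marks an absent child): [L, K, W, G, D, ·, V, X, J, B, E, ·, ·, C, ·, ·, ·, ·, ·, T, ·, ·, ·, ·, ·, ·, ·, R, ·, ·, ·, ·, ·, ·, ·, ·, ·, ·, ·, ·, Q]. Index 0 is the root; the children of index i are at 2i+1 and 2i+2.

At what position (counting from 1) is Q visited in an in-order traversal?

6

In-order visits the left subtree, then the node, then the right subtree.
At L: go left to K.
  At K: go left to G.
    At G: go left to X.
      X is a leaf — visit X.
    Visit G.
    At G: go right to J.
      J is a leaf — visit J.
  Visit K.
  At K: go right to D.
    At D: go left to B.
      At B: go left to T.
        At T: no left child.
        Visit T.
        At T: go right to Q.
          Q is a leaf — visit Q.
      Visit B.
      At B: no right child.
    Visit D.
    At D: go right to E.
      E is a leaf — visit E.
Visit L.
At L: go right to W.
  At W: no left child.
  Visit W.
  At W: go right to V.
    At V: go left to C.
      At C: go left to R.
        R is a leaf — visit R.
      Visit C.
      At C: no right child.
    Visit V.
    At V: no right child.
Full in-order sequence: X, G, J, K, T, Q, B, D, E, L, W, R, C, V.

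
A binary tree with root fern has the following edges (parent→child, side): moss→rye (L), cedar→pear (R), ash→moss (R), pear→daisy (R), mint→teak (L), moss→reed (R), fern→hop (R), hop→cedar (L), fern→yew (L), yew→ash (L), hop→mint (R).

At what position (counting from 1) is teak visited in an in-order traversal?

11

In-order visits the left subtree, then the node, then the right subtree.
At fern: go left to yew.
  At yew: go left to ash.
    At ash: no left child.
    Visit ash.
    At ash: go right to moss.
      At moss: go left to rye.
        rye is a leaf — visit rye.
      Visit moss.
      At moss: go right to reed.
        reed is a leaf — visit reed.
  Visit yew.
  At yew: no right child.
Visit fern.
At fern: go right to hop.
  At hop: go left to cedar.
    At cedar: no left child.
    Visit cedar.
    At cedar: go right to pear.
      At pear: no left child.
      Visit pear.
      At pear: go right to daisy.
        daisy is a leaf — visit daisy.
  Visit hop.
  At hop: go right to mint.
    At mint: go left to teak.
      teak is a leaf — visit teak.
    Visit mint.
    At mint: no right child.
Full in-order sequence: ash, rye, moss, reed, yew, fern, cedar, pear, daisy, hop, teak, mint.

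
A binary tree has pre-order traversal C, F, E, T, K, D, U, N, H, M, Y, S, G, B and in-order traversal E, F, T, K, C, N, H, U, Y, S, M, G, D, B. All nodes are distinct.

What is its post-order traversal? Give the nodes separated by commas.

The first element of pre-order is the root; it splits in-order into left and right subtrees.
Root C: left subtree has 4 nodes {E, F, T, K}, right has 9 {N, H, U, Y, S, M, G, D, B}.
  Root F: left subtree has 1 node {E}, right has 2 {T, K}.
    Root T: left subtree has 0 nodes { }, right has 1 {K}.
  Root D: left subtree has 7 nodes {N, H, U, Y, S, M, G}, right has 1 {B}.
    Root U: left subtree has 2 nodes {N, H}, right has 4 {Y, S, M, G}.
      Root N: left subtree has 0 nodes { }, right has 1 {H}.
      Root M: left subtree has 2 nodes {Y, S}, right has 1 {G}.
        Root Y: left subtree has 0 nodes { }, right has 1 {S}.

E, K, T, F, H, N, S, Y, G, M, U, B, D, C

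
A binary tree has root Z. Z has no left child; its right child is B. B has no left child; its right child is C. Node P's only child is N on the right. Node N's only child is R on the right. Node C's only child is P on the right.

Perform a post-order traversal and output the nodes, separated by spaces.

Post-order visits the left subtree, then the right subtree, then the node.
At Z: no left child.
At Z: go right to B.
  At B: no left child.
  At B: go right to C.
    At C: no left child.
    At C: go right to P.
      At P: no left child.
      At P: go right to N.
        At N: no left child.
        At N: go right to R.
          R is a leaf — visit R.
        Visit N.
      Visit P.
    Visit C.
  Visit B.
Visit Z.

R N P C B Z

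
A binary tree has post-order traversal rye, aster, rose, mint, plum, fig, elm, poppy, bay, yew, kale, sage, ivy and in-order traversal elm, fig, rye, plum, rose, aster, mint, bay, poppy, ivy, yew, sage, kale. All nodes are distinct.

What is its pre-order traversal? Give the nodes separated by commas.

The last element of post-order is the root; it splits in-order into left and right subtrees.
Root ivy: left subtree has 9 nodes {elm, fig, rye, plum, rose, aster, mint, bay, poppy}, right has 3 {yew, sage, kale}.
  Root bay: left subtree has 7 nodes {elm, fig, rye, plum, rose, aster, mint}, right has 1 {poppy}.
    Root elm: left subtree has 0 nodes { }, right has 6 {fig, rye, plum, rose, aster, mint}.
      Root fig: left subtree has 0 nodes { }, right has 5 {rye, plum, rose, aster, mint}.
        Root plum: left subtree has 1 node {rye}, right has 3 {rose, aster, mint}.
          Root mint: left subtree has 2 nodes {rose, aster}, right has 0 { }.
            Root rose: left subtree has 0 nodes { }, right has 1 {aster}.
  Root sage: left subtree has 1 node {yew}, right has 1 {kale}.

ivy, bay, elm, fig, plum, rye, mint, rose, aster, poppy, sage, yew, kale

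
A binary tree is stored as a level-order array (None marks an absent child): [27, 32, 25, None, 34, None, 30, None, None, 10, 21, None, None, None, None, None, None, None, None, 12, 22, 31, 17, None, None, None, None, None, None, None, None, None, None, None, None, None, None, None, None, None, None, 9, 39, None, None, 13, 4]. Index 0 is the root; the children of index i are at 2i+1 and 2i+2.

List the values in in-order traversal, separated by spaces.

32 12 10 9 22 39 34 31 21 13 17 4 27 25 30

In-order visits the left subtree, then the node, then the right subtree.
At 27: go left to 32.
  At 32: no left child.
  Visit 32.
  At 32: go right to 34.
    At 34: go left to 10.
      At 10: go left to 12.
        12 is a leaf — visit 12.
      Visit 10.
      At 10: go right to 22.
        At 22: go left to 9.
          9 is a leaf — visit 9.
        Visit 22.
        At 22: go right to 39.
          39 is a leaf — visit 39.
    Visit 34.
    At 34: go right to 21.
      At 21: go left to 31.
        31 is a leaf — visit 31.
      Visit 21.
      At 21: go right to 17.
        At 17: go left to 13.
          13 is a leaf — visit 13.
        Visit 17.
        At 17: go right to 4.
          4 is a leaf — visit 4.
Visit 27.
At 27: go right to 25.
  At 25: no left child.
  Visit 25.
  At 25: go right to 30.
    30 is a leaf — visit 30.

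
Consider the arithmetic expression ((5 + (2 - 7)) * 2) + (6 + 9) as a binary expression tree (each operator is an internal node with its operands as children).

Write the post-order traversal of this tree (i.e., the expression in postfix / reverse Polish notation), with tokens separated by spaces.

Post-order on an expression tree gives postfix notation: for each operator, emit left operand, right operand, then the operator.

5 2 7 - + 2 * 6 9 + +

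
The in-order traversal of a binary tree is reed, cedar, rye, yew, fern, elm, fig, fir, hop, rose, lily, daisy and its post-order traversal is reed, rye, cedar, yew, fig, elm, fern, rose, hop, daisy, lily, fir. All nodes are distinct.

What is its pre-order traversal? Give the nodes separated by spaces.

The last element of post-order is the root; it splits in-order into left and right subtrees.
Root fir: left subtree has 7 nodes {reed, cedar, rye, yew, fern, elm, fig}, right has 4 {hop, rose, lily, daisy}.
  Root fern: left subtree has 4 nodes {reed, cedar, rye, yew}, right has 2 {elm, fig}.
    Root yew: left subtree has 3 nodes {reed, cedar, rye}, right has 0 { }.
      Root cedar: left subtree has 1 node {reed}, right has 1 {rye}.
    Root elm: left subtree has 0 nodes { }, right has 1 {fig}.
  Root lily: left subtree has 2 nodes {hop, rose}, right has 1 {daisy}.
    Root hop: left subtree has 0 nodes { }, right has 1 {rose}.

fir fern yew cedar reed rye elm fig lily hop rose daisy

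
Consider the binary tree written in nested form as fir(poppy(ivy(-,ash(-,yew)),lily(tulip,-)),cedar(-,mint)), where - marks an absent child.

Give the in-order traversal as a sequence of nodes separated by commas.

In-order visits the left subtree, then the node, then the right subtree.
At fir: go left to poppy.
  At poppy: go left to ivy.
    At ivy: no left child.
    Visit ivy.
    At ivy: go right to ash.
      At ash: no left child.
      Visit ash.
      At ash: go right to yew.
        yew is a leaf — visit yew.
  Visit poppy.
  At poppy: go right to lily.
    At lily: go left to tulip.
      tulip is a leaf — visit tulip.
    Visit lily.
    At lily: no right child.
Visit fir.
At fir: go right to cedar.
  At cedar: no left child.
  Visit cedar.
  At cedar: go right to mint.
    mint is a leaf — visit mint.

ivy, ash, yew, poppy, tulip, lily, fir, cedar, mint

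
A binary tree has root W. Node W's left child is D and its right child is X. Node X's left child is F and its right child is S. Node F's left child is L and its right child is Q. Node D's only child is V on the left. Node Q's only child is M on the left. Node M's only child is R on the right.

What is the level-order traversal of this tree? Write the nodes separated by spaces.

Level-order visits nodes level by level from the root, left to right within each level.
Level 0: W
Level 1: D, X
Level 2: V, F, S
Level 3: L, Q
Level 4: M
Level 5: R

W D X V F S L Q M R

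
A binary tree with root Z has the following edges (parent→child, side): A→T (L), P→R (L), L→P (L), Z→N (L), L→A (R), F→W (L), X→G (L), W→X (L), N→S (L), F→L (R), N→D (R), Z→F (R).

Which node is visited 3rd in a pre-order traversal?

S

Pre-order visits the node, then its left subtree, then its right subtree.
Visit Z.
At Z: go left to N.
  Visit N.
  At N: go left to S.
    S is a leaf — visit S.
  At N: go right to D.
    D is a leaf — visit D.
At Z: go right to F.
  Visit F.
  At F: go left to W.
    Visit W.
    At W: go left to X.
      Visit X.
      At X: go left to G.
        G is a leaf — visit G.
      At X: no right child.
    At W: no right child.
  At F: go right to L.
    Visit L.
    At L: go left to P.
      Visit P.
      At P: go left to R.
        R is a leaf — visit R.
      At P: no right child.
    At L: go right to A.
      Visit A.
      At A: go left to T.
        T is a leaf — visit T.
      At A: no right child.
Full pre-order sequence: Z, N, S, D, F, W, X, G, L, P, R, A, T.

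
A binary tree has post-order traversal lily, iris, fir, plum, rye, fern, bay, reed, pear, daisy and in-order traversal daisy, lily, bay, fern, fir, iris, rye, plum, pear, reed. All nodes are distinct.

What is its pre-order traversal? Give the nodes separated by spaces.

The last element of post-order is the root; it splits in-order into left and right subtrees.
Root daisy: left subtree has 0 nodes { }, right has 9 {lily, bay, fern, fir, iris, rye, plum, pear, reed}.
  Root pear: left subtree has 7 nodes {lily, bay, fern, fir, iris, rye, plum}, right has 1 {reed}.
    Root bay: left subtree has 1 node {lily}, right has 5 {fern, fir, iris, rye, plum}.
      Root fern: left subtree has 0 nodes { }, right has 4 {fir, iris, rye, plum}.
        Root rye: left subtree has 2 nodes {fir, iris}, right has 1 {plum}.
          Root fir: left subtree has 0 nodes { }, right has 1 {iris}.

daisy pear bay lily fern rye fir iris plum reed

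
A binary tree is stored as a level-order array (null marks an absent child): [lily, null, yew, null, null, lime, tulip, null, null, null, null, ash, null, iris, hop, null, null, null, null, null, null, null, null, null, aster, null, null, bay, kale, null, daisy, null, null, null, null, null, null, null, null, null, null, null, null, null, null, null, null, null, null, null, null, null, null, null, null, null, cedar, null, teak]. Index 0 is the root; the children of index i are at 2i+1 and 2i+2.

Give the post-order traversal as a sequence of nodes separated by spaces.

Post-order visits the left subtree, then the right subtree, then the node.
At lily: no left child.
At lily: go right to yew.
  At yew: go left to lime.
    At lime: go left to ash.
      At ash: no left child.
      At ash: go right to aster.
        aster is a leaf — visit aster.
      Visit ash.
    At lime: no right child.
    Visit lime.
  At yew: go right to tulip.
    At tulip: go left to iris.
      At iris: go left to bay.
        At bay: no left child.
        At bay: go right to cedar.
          cedar is a leaf — visit cedar.
        Visit bay.
      At iris: go right to kale.
        At kale: no left child.
        At kale: go right to teak.
          teak is a leaf — visit teak.
        Visit kale.
      Visit iris.
    At tulip: go right to hop.
      At hop: no left child.
      At hop: go right to daisy.
        daisy is a leaf — visit daisy.
      Visit hop.
    Visit tulip.
  Visit yew.
Visit lily.

aster ash lime cedar bay teak kale iris daisy hop tulip yew lily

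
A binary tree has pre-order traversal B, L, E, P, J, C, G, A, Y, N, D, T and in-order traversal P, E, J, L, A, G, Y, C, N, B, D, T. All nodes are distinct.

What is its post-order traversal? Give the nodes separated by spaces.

P J E A Y G N C L T D B

The first element of pre-order is the root; it splits in-order into left and right subtrees.
Root B: left subtree has 9 nodes {P, E, J, L, A, G, Y, C, N}, right has 2 {D, T}.
  Root L: left subtree has 3 nodes {P, E, J}, right has 5 {A, G, Y, C, N}.
    Root E: left subtree has 1 node {P}, right has 1 {J}.
    Root C: left subtree has 3 nodes {A, G, Y}, right has 1 {N}.
      Root G: left subtree has 1 node {A}, right has 1 {Y}.
  Root D: left subtree has 0 nodes { }, right has 1 {T}.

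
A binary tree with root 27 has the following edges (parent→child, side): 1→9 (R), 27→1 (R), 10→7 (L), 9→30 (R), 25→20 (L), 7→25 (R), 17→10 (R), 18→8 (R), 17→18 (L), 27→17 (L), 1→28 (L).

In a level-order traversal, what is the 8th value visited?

8

Level-order visits nodes level by level from the root, left to right within each level.
Level 0: 27
Level 1: 17, 1
Level 2: 18, 10, 28, 9
Level 3: 8, 7, 30
Level 4: 25
Level 5: 20
Full level-order sequence: 27, 17, 1, 18, 10, 28, 9, 8, 7, 30, 25, 20.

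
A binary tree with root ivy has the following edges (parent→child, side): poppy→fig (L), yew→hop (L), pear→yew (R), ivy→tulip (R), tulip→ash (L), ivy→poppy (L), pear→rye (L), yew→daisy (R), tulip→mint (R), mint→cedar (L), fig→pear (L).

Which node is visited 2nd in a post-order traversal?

hop

Post-order visits the left subtree, then the right subtree, then the node.
At ivy: go left to poppy.
  At poppy: go left to fig.
    At fig: go left to pear.
      At pear: go left to rye.
        rye is a leaf — visit rye.
      At pear: go right to yew.
        At yew: go left to hop.
          hop is a leaf — visit hop.
        At yew: go right to daisy.
          daisy is a leaf — visit daisy.
        Visit yew.
      Visit pear.
    At fig: no right child.
    Visit fig.
  At poppy: no right child.
  Visit poppy.
At ivy: go right to tulip.
  At tulip: go left to ash.
    ash is a leaf — visit ash.
  At tulip: go right to mint.
    At mint: go left to cedar.
      cedar is a leaf — visit cedar.
    At mint: no right child.
    Visit mint.
  Visit tulip.
Visit ivy.
Full post-order sequence: rye, hop, daisy, yew, pear, fig, poppy, ash, cedar, mint, tulip, ivy.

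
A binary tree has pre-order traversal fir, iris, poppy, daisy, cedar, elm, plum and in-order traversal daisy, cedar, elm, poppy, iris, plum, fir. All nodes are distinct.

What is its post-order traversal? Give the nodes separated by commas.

elm, cedar, daisy, poppy, plum, iris, fir

The first element of pre-order is the root; it splits in-order into left and right subtrees.
Root fir: left subtree has 6 nodes {daisy, cedar, elm, poppy, iris, plum}, right has 0 { }.
  Root iris: left subtree has 4 nodes {daisy, cedar, elm, poppy}, right has 1 {plum}.
    Root poppy: left subtree has 3 nodes {daisy, cedar, elm}, right has 0 { }.
      Root daisy: left subtree has 0 nodes { }, right has 2 {cedar, elm}.
        Root cedar: left subtree has 0 nodes { }, right has 1 {elm}.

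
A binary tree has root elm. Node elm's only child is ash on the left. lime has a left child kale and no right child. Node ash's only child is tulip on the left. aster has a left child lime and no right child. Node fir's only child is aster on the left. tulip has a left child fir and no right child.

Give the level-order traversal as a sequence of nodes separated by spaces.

elm ash tulip fir aster lime kale

Level-order visits nodes level by level from the root, left to right within each level.
Level 0: elm
Level 1: ash
Level 2: tulip
Level 3: fir
Level 4: aster
Level 5: lime
Level 6: kale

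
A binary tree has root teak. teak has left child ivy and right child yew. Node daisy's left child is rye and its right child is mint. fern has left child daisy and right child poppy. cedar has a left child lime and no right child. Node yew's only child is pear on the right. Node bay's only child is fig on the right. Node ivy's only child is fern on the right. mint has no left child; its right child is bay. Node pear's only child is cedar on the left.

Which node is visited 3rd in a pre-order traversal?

fern

Pre-order visits the node, then its left subtree, then its right subtree.
Visit teak.
At teak: go left to ivy.
  Visit ivy.
  At ivy: no left child.
  At ivy: go right to fern.
    Visit fern.
    At fern: go left to daisy.
      Visit daisy.
      At daisy: go left to rye.
        rye is a leaf — visit rye.
      At daisy: go right to mint.
        Visit mint.
        At mint: no left child.
        At mint: go right to bay.
          Visit bay.
          At bay: no left child.
          At bay: go right to fig.
            fig is a leaf — visit fig.
    At fern: go right to poppy.
      poppy is a leaf — visit poppy.
At teak: go right to yew.
  Visit yew.
  At yew: no left child.
  At yew: go right to pear.
    Visit pear.
    At pear: go left to cedar.
      Visit cedar.
      At cedar: go left to lime.
        lime is a leaf — visit lime.
      At cedar: no right child.
    At pear: no right child.
Full pre-order sequence: teak, ivy, fern, daisy, rye, mint, bay, fig, poppy, yew, pear, cedar, lime.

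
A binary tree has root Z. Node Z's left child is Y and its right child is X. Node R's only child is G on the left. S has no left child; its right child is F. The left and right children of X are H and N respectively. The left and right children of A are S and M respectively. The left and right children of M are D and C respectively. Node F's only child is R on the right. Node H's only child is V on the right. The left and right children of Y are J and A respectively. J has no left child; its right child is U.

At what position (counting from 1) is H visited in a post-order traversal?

Post-order visits the left subtree, then the right subtree, then the node.
At Z: go left to Y.
  At Y: go left to J.
    At J: no left child.
    At J: go right to U.
      U is a leaf — visit U.
    Visit J.
  At Y: go right to A.
    At A: go left to S.
      At S: no left child.
      At S: go right to F.
        At F: no left child.
        At F: go right to R.
          At R: go left to G.
            G is a leaf — visit G.
          At R: no right child.
          Visit R.
        Visit F.
      Visit S.
    At A: go right to M.
      At M: go left to D.
        D is a leaf — visit D.
      At M: go right to C.
        C is a leaf — visit C.
      Visit M.
    Visit A.
  Visit Y.
At Z: go right to X.
  At X: go left to H.
    At H: no left child.
    At H: go right to V.
      V is a leaf — visit V.
    Visit H.
  At X: go right to N.
    N is a leaf — visit N.
  Visit X.
Visit Z.
Full post-order sequence: U, J, G, R, F, S, D, C, M, A, Y, V, H, N, X, Z.

13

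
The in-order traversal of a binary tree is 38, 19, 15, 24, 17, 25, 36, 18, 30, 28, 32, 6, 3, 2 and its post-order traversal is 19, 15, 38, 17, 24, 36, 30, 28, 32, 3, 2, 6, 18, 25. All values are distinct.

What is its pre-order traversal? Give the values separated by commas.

The last element of post-order is the root; it splits in-order into left and right subtrees.
Root 25: left subtree has 5 nodes {38, 19, 15, 24, 17}, right has 8 {36, 18, 30, 28, 32, 6, 3, 2}.
  Root 24: left subtree has 3 nodes {38, 19, 15}, right has 1 {17}.
    Root 38: left subtree has 0 nodes { }, right has 2 {19, 15}.
      Root 15: left subtree has 1 node {19}, right has 0 { }.
  Root 18: left subtree has 1 node {36}, right has 6 {30, 28, 32, 6, 3, 2}.
    Root 6: left subtree has 3 nodes {30, 28, 32}, right has 2 {3, 2}.
      Root 32: left subtree has 2 nodes {30, 28}, right has 0 { }.
        Root 28: left subtree has 1 node {30}, right has 0 { }.
      Root 2: left subtree has 1 node {3}, right has 0 { }.

25, 24, 38, 15, 19, 17, 18, 36, 6, 32, 28, 30, 2, 3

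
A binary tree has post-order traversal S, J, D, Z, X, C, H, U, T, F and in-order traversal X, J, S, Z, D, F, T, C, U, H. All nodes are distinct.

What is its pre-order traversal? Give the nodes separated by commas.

The last element of post-order is the root; it splits in-order into left and right subtrees.
Root F: left subtree has 5 nodes {X, J, S, Z, D}, right has 4 {T, C, U, H}.
  Root X: left subtree has 0 nodes { }, right has 4 {J, S, Z, D}.
    Root Z: left subtree has 2 nodes {J, S}, right has 1 {D}.
      Root J: left subtree has 0 nodes { }, right has 1 {S}.
  Root T: left subtree has 0 nodes { }, right has 3 {C, U, H}.
    Root U: left subtree has 1 node {C}, right has 1 {H}.

F, X, Z, J, S, D, T, U, C, H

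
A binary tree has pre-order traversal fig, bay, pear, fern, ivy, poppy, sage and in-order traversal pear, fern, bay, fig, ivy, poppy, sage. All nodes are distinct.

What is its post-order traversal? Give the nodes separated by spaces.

The first element of pre-order is the root; it splits in-order into left and right subtrees.
Root fig: left subtree has 3 nodes {pear, fern, bay}, right has 3 {ivy, poppy, sage}.
  Root bay: left subtree has 2 nodes {pear, fern}, right has 0 { }.
    Root pear: left subtree has 0 nodes { }, right has 1 {fern}.
  Root ivy: left subtree has 0 nodes { }, right has 2 {poppy, sage}.
    Root poppy: left subtree has 0 nodes { }, right has 1 {sage}.

fern pear bay sage poppy ivy fig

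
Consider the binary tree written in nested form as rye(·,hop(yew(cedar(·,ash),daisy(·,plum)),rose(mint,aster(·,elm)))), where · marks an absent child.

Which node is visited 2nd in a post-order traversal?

Post-order visits the left subtree, then the right subtree, then the node.
At rye: no left child.
At rye: go right to hop.
  At hop: go left to yew.
    At yew: go left to cedar.
      At cedar: no left child.
      At cedar: go right to ash.
        ash is a leaf — visit ash.
      Visit cedar.
    At yew: go right to daisy.
      At daisy: no left child.
      At daisy: go right to plum.
        plum is a leaf — visit plum.
      Visit daisy.
    Visit yew.
  At hop: go right to rose.
    At rose: go left to mint.
      mint is a leaf — visit mint.
    At rose: go right to aster.
      At aster: no left child.
      At aster: go right to elm.
        elm is a leaf — visit elm.
      Visit aster.
    Visit rose.
  Visit hop.
Visit rye.
Full post-order sequence: ash, cedar, plum, daisy, yew, mint, elm, aster, rose, hop, rye.

cedar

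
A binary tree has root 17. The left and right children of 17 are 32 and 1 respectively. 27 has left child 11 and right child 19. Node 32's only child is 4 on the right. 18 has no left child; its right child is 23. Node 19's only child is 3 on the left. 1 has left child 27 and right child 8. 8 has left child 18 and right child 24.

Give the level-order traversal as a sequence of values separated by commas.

17, 32, 1, 4, 27, 8, 11, 19, 18, 24, 3, 23

Level-order visits nodes level by level from the root, left to right within each level.
Level 0: 17
Level 1: 32, 1
Level 2: 4, 27, 8
Level 3: 11, 19, 18, 24
Level 4: 3, 23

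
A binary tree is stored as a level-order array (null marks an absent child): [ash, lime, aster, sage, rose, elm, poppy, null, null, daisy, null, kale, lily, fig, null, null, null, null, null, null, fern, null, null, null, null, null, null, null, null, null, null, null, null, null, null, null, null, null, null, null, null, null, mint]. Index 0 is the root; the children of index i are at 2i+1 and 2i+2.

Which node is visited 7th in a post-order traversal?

kale

Post-order visits the left subtree, then the right subtree, then the node.
At ash: go left to lime.
  At lime: go left to sage.
    sage is a leaf — visit sage.
  At lime: go right to rose.
    At rose: go left to daisy.
      At daisy: no left child.
      At daisy: go right to fern.
        At fern: no left child.
        At fern: go right to mint.
          mint is a leaf — visit mint.
        Visit fern.
      Visit daisy.
    At rose: no right child.
    Visit rose.
  Visit lime.
At ash: go right to aster.
  At aster: go left to elm.
    At elm: go left to kale.
      kale is a leaf — visit kale.
    At elm: go right to lily.
      lily is a leaf — visit lily.
    Visit elm.
  At aster: go right to poppy.
    At poppy: go left to fig.
      fig is a leaf — visit fig.
    At poppy: no right child.
    Visit poppy.
  Visit aster.
Visit ash.
Full post-order sequence: sage, mint, fern, daisy, rose, lime, kale, lily, elm, fig, poppy, aster, ash.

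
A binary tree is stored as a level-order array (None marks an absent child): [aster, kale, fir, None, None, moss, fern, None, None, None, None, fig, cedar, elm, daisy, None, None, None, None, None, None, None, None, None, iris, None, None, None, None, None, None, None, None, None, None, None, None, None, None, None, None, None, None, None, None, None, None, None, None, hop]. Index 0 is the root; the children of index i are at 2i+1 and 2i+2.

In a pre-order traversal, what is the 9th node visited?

fern

Pre-order visits the node, then its left subtree, then its right subtree.
Visit aster.
At aster: go left to kale.
  kale is a leaf — visit kale.
At aster: go right to fir.
  Visit fir.
  At fir: go left to moss.
    Visit moss.
    At moss: go left to fig.
      Visit fig.
      At fig: no left child.
      At fig: go right to iris.
        Visit iris.
        At iris: go left to hop.
          hop is a leaf — visit hop.
        At iris: no right child.
    At moss: go right to cedar.
      cedar is a leaf — visit cedar.
  At fir: go right to fern.
    Visit fern.
    At fern: go left to elm.
      elm is a leaf — visit elm.
    At fern: go right to daisy.
      daisy is a leaf — visit daisy.
Full pre-order sequence: aster, kale, fir, moss, fig, iris, hop, cedar, fern, elm, daisy.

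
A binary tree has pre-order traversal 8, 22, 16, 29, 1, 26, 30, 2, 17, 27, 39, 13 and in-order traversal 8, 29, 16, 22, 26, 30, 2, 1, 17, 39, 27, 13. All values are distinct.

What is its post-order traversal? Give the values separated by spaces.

The first element of pre-order is the root; it splits in-order into left and right subtrees.
Root 8: left subtree has 0 nodes { }, right has 11 {29, 16, 22, 26, 30, 2, 1, 17, 39, 27, 13}.
  Root 22: left subtree has 2 nodes {29, 16}, right has 8 {26, 30, 2, 1, 17, 39, 27, 13}.
    Root 16: left subtree has 1 node {29}, right has 0 { }.
    Root 1: left subtree has 3 nodes {26, 30, 2}, right has 4 {17, 39, 27, 13}.
      Root 26: left subtree has 0 nodes { }, right has 2 {30, 2}.
        Root 30: left subtree has 0 nodes { }, right has 1 {2}.
      Root 17: left subtree has 0 nodes { }, right has 3 {39, 27, 13}.
        Root 27: left subtree has 1 node {39}, right has 1 {13}.

29 16 2 30 26 39 13 27 17 1 22 8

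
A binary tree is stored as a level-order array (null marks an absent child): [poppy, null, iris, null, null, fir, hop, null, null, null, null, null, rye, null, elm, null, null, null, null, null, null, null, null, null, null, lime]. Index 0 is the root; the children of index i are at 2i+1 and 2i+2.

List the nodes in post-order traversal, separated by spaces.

lime rye fir elm hop iris poppy

Post-order visits the left subtree, then the right subtree, then the node.
At poppy: no left child.
At poppy: go right to iris.
  At iris: go left to fir.
    At fir: no left child.
    At fir: go right to rye.
      At rye: go left to lime.
        lime is a leaf — visit lime.
      At rye: no right child.
      Visit rye.
    Visit fir.
  At iris: go right to hop.
    At hop: no left child.
    At hop: go right to elm.
      elm is a leaf — visit elm.
    Visit hop.
  Visit iris.
Visit poppy.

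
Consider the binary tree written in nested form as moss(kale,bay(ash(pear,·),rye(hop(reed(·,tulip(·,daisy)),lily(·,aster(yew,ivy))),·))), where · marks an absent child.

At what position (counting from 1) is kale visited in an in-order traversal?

1

In-order visits the left subtree, then the node, then the right subtree.
At moss: go left to kale.
  kale is a leaf — visit kale.
Visit moss.
At moss: go right to bay.
  At bay: go left to ash.
    At ash: go left to pear.
      pear is a leaf — visit pear.
    Visit ash.
    At ash: no right child.
  Visit bay.
  At bay: go right to rye.
    At rye: go left to hop.
      At hop: go left to reed.
        At reed: no left child.
        Visit reed.
        At reed: go right to tulip.
          At tulip: no left child.
          Visit tulip.
          At tulip: go right to daisy.
            daisy is a leaf — visit daisy.
      Visit hop.
      At hop: go right to lily.
        At lily: no left child.
        Visit lily.
        At lily: go right to aster.
          At aster: go left to yew.
            yew is a leaf — visit yew.
          Visit aster.
          At aster: go right to ivy.
            ivy is a leaf — visit ivy.
    Visit rye.
    At rye: no right child.
Full in-order sequence: kale, moss, pear, ash, bay, reed, tulip, daisy, hop, lily, yew, aster, ivy, rye.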